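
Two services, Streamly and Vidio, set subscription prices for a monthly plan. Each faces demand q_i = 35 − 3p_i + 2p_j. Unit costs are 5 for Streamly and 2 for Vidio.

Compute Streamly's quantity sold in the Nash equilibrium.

20.8125

Streamly's profit: π = (p_{Streamly} − 5)(35 − 3p_{Streamly} + 2p_{Vidio}).
∂π/∂p_{Streamly} = 50 − 6p_{Streamly} + 2p_{Vidio} = 0 ⇒ p_{Streamly} = 25/3 + (1/3)p_{Vidio}.
Similarly p_{Vidio} = 41/6 + (1/3)p_{Streamly}.
Substituting the second reaction function into the first: p_{Streamly} = 25/3 + (1/3)(41/6 + (1/3)p_{Streamly}), which gives (8/9)p_{Streamly} = 191/18 ⇒ p_{Streamly} = 11.9375.
Then p_{Vidio} = 41/6 + (1/3)·11.9375 = 10.8125.
q_{Streamly} = 35 − 3·11.9375 + 2·10.8125 = 20.8125.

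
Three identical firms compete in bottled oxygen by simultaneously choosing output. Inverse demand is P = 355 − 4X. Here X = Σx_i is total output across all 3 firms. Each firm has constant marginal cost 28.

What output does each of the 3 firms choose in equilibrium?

20.4375

A representative firm's profit is π_i = x_i(355 − 4X) − 28x_i, with X = x_i + Σ_{j≠i} x_j.
First-order condition: 327 − 8x_i − 4Σ_{j≠i} x_j = 0.
With identical firms, set every x_j = x: then 327 − 8x − 8x = 0, i.e. x = 327/16 = 20.4375.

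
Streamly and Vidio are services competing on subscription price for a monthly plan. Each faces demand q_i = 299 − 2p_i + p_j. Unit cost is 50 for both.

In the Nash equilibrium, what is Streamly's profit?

13778

Streamly's profit: π = (p_{Streamly} − 50)(299 − 2p_{Streamly} + p_{Vidio}).
∂π/∂p_{Streamly} = 399 − 4p_{Streamly} + p_{Vidio} = 0 ⇒ p_{Streamly} = 99.75 + 0.25p_{Vidio}.
Setting p_{Streamly} = p_{Vidio} in the reaction function: p_{Streamly} = 99.75 + 0.25p_{Streamly}, so p_{Streamly} = 99.75 / 0.75 = 133.
q_{Streamly} = 299 − 2·133 + 133 = 166.
Profit = (133 − 50)·166 = 13778.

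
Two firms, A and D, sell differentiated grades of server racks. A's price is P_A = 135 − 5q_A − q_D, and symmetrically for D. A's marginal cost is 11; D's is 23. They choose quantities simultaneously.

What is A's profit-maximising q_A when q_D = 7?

Firm A's profit: π = q_A(135 − 5q_A − q_D) − 11q_A.
∂π/∂q_A = 124 − 10q_A − q_D = 0 ⇒ q_A = 12.4 − 0.1q_D.
At q_D = 7: q_A = 12.4 − 0.1·7 = 11.7.

11.7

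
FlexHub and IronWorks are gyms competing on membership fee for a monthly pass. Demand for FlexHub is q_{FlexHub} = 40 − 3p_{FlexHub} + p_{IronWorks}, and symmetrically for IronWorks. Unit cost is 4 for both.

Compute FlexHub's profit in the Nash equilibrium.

122.88

FlexHub's profit: π = (p_{FlexHub} − 4)(40 − 3p_{FlexHub} + p_{IronWorks}).
∂π/∂p_{FlexHub} = 52 − 6p_{FlexHub} + p_{IronWorks} = 0 ⇒ p_{FlexHub} = 26/3 + (1/6)p_{IronWorks}.
The game is symmetric, so in equilibrium p_{IronWorks} = p_{FlexHub}: the reaction function gives (5/6)p_{FlexHub} = 26/3, hence p_{FlexHub} = 10.4.
q_{FlexHub} = 40 − 3·10.4 + 10.4 = 19.2.
Profit = (10.4 − 4)·19.2 = 122.88.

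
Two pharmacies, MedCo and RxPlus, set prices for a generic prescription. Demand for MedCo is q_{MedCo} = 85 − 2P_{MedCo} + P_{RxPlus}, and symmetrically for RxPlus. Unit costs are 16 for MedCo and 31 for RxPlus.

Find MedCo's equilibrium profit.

1250

MedCo's profit: π = (P_{MedCo} − 16)(85 − 2P_{MedCo} + P_{RxPlus}).
∂π/∂P_{MedCo} = 117 − 4P_{MedCo} + P_{RxPlus} = 0 ⇒ P_{MedCo} = 29.25 + 0.25P_{RxPlus}.
Similarly P_{RxPlus} = 36.75 + 0.25P_{MedCo}.
Solving the two reaction functions simultaneously: (1 − (0.25)(0.25))P_{MedCo} = 29.25 + 0.25·36.75, so 0.9375P_{MedCo} = 38.4375 and P_{MedCo} = 41.
Then P_{RxPlus} = 36.75 + 0.25·41 = 47.
q_{MedCo} = 85 − 2·41 + 47 = 50.
Profit = (41 − 16)·50 = 1250.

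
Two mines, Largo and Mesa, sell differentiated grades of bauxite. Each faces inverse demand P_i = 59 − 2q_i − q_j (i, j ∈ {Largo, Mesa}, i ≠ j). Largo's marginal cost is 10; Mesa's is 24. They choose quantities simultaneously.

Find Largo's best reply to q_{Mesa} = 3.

11.5

Mine Largo's profit: π = q_{Largo}(59 − 2q_{Largo} − q_{Mesa}) − 10q_{Largo}.
∂π/∂q_{Largo} = 49 − 4q_{Largo} − q_{Mesa} = 0 ⇒ q_{Largo} = 12.25 − 0.25q_{Mesa}.
At q_{Mesa} = 3: q_{Largo} = 12.25 − 0.25·3 = 11.5.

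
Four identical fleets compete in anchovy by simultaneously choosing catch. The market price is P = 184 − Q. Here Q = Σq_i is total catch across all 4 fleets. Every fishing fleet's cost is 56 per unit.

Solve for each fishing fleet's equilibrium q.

A representative fishing fleet's profit is π_i = q_i(184 − Q) − 56q_i, with Q = q_i + Σ_{j≠i} q_j.
First-order condition: 128 − 2q_i − Σ_{j≠i} q_j = 0.
With identical fishing fleets, set every q_j = q: then 128 − 2q − 3q = 0, i.e. q = 128/5 = 25.6.

25.6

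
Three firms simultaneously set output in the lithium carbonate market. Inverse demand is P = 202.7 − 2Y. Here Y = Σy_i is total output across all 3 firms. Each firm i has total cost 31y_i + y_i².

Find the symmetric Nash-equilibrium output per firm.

A representative firm's profit is π_i = y_i(202.7 − 2Y) − 31y_i − y_i², with Y = y_i + Σ_{j≠i} y_j.
First-order condition: 171.7 − 6y_i − 2Σ_{j≠i} y_j = 0.
Imposing symmetry (y_j = y for all j) turns Σ_{j≠i} y_j into 2y, so 171.7 = 10y and y = 17.17.

17.17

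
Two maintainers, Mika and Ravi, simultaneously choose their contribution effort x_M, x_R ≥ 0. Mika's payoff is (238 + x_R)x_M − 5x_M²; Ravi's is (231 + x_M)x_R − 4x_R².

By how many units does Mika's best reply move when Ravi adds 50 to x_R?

5

Expanding Mika's payoff: 238x_M + x_Rx_M − 5x_M².
∂π/∂x_M = 238 + x_R − 10x_M = 0, so x_M = 23.8 + 0.1x_R.
The reaction-function slope is 0.1, so a 50-unit rise in x_R moves x_M by 0.1 × 50 = 5. Mika's best response rises — the actions are strategic complements.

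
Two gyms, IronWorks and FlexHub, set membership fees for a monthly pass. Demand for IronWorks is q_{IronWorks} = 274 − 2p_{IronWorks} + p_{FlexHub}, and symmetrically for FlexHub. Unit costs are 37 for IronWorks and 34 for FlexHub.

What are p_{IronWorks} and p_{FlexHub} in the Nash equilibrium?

115.6, 114.4

IronWorks's profit: π = (p_{IronWorks} − 37)(274 − 2p_{IronWorks} + p_{FlexHub}).
∂π/∂p_{IronWorks} = 348 − 4p_{IronWorks} + p_{FlexHub} = 0 ⇒ p_{IronWorks} = 87 + 0.25p_{FlexHub}.
Similarly p_{FlexHub} = 85.5 + 0.25p_{IronWorks}.
Substituting the second reaction function into the first: p_{IronWorks} = 87 + 0.25(85.5 + 0.25p_{IronWorks}), which gives 0.9375p_{IronWorks} = 108.375 ⇒ p_{IronWorks} = 115.6.
Then p_{FlexHub} = 85.5 + 0.25·115.6 = 114.4.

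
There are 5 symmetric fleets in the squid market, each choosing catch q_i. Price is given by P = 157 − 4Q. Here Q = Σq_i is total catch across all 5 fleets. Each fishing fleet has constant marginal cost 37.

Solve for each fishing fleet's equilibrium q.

A representative fishing fleet's profit is π_i = q_i(157 − 4Q) − 37q_i, with Q = q_i + Σ_{j≠i} q_j.
First-order condition: 120 − 8q_i − 4Σ_{j≠i} q_j = 0.
Imposing symmetry (q_j = q for all j) turns Σ_{j≠i} q_j into 4q, so 120 = 24q and q = 5.

5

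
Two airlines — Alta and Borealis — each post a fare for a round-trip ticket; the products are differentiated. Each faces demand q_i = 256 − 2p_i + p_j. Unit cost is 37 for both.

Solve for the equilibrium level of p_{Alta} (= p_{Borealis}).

110

Alta's profit: π = (p_{Alta} − 37)(256 − 2p_{Alta} + p_{Borealis}).
∂π/∂p_{Alta} = 330 − 4p_{Alta} + p_{Borealis} = 0 ⇒ p_{Alta} = 82.5 + 0.25p_{Borealis}.
By symmetry p_{Borealis} = p_{Alta}; substituting into the reaction function, 0.75p_{Alta} = 82.5 and p_{Alta} = 110.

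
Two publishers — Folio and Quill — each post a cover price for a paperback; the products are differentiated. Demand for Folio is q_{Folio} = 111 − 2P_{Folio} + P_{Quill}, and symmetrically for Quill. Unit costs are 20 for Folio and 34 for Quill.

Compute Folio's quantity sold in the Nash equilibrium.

64.4

Folio's profit: π = (P_{Folio} − 20)(111 − 2P_{Folio} + P_{Quill}).
∂π/∂P_{Folio} = 151 − 4P_{Folio} + P_{Quill} = 0 ⇒ P_{Folio} = 37.75 + 0.25P_{Quill}.
Similarly P_{Quill} = 44.75 + 0.25P_{Folio}.
Solving the two reaction functions simultaneously: (1 − (0.25)(0.25))P_{Folio} = 37.75 + 0.25·44.75, so 0.9375P_{Folio} = 48.9375 and P_{Folio} = 52.2.
Then P_{Quill} = 44.75 + 0.25·52.2 = 57.8.
q_{Folio} = 111 − 2·52.2 + 57.8 = 64.4.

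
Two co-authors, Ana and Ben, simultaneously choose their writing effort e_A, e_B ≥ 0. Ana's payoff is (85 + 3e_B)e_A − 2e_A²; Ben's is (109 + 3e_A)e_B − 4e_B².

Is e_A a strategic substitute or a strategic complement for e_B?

strategic complements

Expanding Ana's payoff: 85e_A + 3e_Be_A − 2e_A².
∂π/∂e_A = 85 + 3e_B − 4e_A = 0, so e_A = 21.25 + 0.75e_B.
The best-response slope de_A/de_B = 0.75 > 0: the reaction function is upward-sloping, so the choices are strategic complements.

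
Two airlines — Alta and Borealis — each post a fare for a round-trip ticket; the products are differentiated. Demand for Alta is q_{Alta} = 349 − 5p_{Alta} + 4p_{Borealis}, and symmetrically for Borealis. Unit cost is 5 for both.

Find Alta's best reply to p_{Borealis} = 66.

Alta's profit: π = (p_{Alta} − 5)(349 − 5p_{Alta} + 4p_{Borealis}).
∂π/∂p_{Alta} = 374 − 10p_{Alta} + 4p_{Borealis} = 0 ⇒ p_{Alta} = 37.4 + 0.4p_{Borealis}.
At p_{Borealis} = 66: p_{Alta} = 37.4 + 0.4·66 = 63.8.

63.8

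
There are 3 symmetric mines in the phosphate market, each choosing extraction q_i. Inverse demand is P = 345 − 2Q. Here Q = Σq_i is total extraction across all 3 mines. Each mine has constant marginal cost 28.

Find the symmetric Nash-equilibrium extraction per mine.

39.625

A representative mine's profit is π_i = q_i(345 − 2Q) − 28q_i, with Q = q_i + Σ_{j≠i} q_j.
First-order condition: 317 − 4q_i − 2Σ_{j≠i} q_j = 0.
In a symmetric equilibrium every mine chooses the same q, so Σ_{j≠i} q_j = 2q. The condition becomes 317 − 8q = 0, giving q = 317/8 = 39.625.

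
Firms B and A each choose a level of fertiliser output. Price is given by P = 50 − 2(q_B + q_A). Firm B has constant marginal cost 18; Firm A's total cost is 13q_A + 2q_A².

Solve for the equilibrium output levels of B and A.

6.5, 3

Firm B's profit: π = q_B(50 − 2(q_B + q_A)) − 18q_B.
∂π/∂q_B = 32 − 4q_B − 2q_A = 0, so q_B = 8 − 0.5q_A.
For A: ∂π/∂q_A = 37 − 8q_A − 2q_B = 0 ⇒ q_A = 4.625 − 0.25q_B.
Plugging q_A into B's best response: q_B = 8 − 0.5(4.625 − 0.25q_B) ⇒ 0.875q_B = 5.6875, so q_B = 6.5.
Then q_A = 4.625 − 0.25·6.5 = 3.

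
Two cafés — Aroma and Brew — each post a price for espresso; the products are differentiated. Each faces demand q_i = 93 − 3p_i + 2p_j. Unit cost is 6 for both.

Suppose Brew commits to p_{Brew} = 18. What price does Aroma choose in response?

24.5

Aroma's profit: π = (p_{Aroma} − 6)(93 − 3p_{Aroma} + 2p_{Brew}).
∂π/∂p_{Aroma} = 111 − 6p_{Aroma} + 2p_{Brew} = 0 ⇒ p_{Aroma} = 18.5 + (1/3)p_{Brew}.
At p_{Brew} = 18: p_{Aroma} = 18.5 + (1/3)·18 = 24.5.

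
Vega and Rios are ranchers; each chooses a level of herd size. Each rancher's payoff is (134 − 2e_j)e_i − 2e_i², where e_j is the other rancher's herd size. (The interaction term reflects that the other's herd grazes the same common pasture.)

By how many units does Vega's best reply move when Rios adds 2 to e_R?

Vega's payoff is (134 − 2e_R)e_V − 2e_V².
∂π/∂e_V = 134 − 2e_R − 4e_V = 0, so e_V = 33.5 − 0.5e_R.
The reaction-function slope is −0.5, so a 2-unit rise in e_R moves e_V by −0.5 × 2 = −1. Vega's best response falls — the actions are strategic substitutes.

-1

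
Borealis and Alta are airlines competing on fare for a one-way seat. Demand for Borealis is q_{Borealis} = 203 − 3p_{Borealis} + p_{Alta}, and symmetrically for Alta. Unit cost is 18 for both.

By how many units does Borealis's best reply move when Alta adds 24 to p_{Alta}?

Borealis's profit: π = (p_{Borealis} − 18)(203 − 3p_{Borealis} + p_{Alta}).
∂π/∂p_{Borealis} = 257 − 6p_{Borealis} + p_{Alta} = 0 ⇒ p_{Borealis} = 257/6 + (1/6)p_{Alta}.
The reaction-function slope is 1/6, so a 24-unit rise in p_{Alta} moves p_{Borealis} by 1/6 × 24 = 4. Borealis's best response rises — the actions are strategic complements.

4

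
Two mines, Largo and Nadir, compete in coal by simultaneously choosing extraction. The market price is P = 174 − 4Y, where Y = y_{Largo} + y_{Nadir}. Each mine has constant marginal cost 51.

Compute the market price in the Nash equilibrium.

Mine Largo's profit: π = y_{Largo}(174 − 4(y_{Largo} + y_{Nadir})) − 51y_{Largo}.
∂π/∂y_{Largo} = 123 − 8y_{Largo} − 4y_{Nadir} = 0, so y_{Largo} = 15.375 − 0.5y_{Nadir}.
By symmetry y_{Nadir} = y_{Largo}; substituting into the reaction function, 1.5y_{Largo} = 15.375 and y_{Largo} = 10.25.
Equilibrium price: P = 174 − 4·20.5 = 92.

92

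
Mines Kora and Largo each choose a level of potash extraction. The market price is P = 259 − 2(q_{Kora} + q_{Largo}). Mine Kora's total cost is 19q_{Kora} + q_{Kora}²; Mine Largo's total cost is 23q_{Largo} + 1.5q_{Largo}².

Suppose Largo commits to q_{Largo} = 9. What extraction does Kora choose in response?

37

Mine Kora's profit: π = q_{Kora}(259 − 2(q_{Kora} + q_{Largo})) − 19q_{Kora} − q_{Kora}².
∂π/∂q_{Kora} = 240 − 6q_{Kora} − 2q_{Largo} = 0, so q_{Kora} = 40 − (1/3)q_{Largo}.
At q_{Largo} = 9: q_{Kora} = 40 − (1/3)·9 = 37.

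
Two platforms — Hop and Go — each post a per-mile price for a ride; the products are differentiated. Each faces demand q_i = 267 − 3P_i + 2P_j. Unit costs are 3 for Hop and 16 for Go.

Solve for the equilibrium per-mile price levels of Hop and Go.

Hop's profit: π = (P_{Hop} − 3)(267 − 3P_{Hop} + 2P_{Go}).
∂π/∂P_{Hop} = 276 − 6P_{Hop} + 2P_{Go} = 0 ⇒ P_{Hop} = 46 + (1/3)P_{Go}.
Similarly P_{Go} = 52.5 + (1/3)P_{Hop}.
Substituting the second reaction function into the first: P_{Hop} = 46 + (1/3)(52.5 + (1/3)P_{Hop}), which gives (8/9)P_{Hop} = 63.5 ⇒ P_{Hop} = 71.4375.
Then P_{Go} = 52.5 + (1/3)·71.4375 = 76.3125.

71.4375, 76.3125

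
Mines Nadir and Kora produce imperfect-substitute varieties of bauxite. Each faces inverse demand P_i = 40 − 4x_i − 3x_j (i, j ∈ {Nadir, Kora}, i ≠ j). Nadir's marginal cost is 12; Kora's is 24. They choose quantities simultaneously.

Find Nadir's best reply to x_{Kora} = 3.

2.375

Mine Nadir's profit: π = x_{Nadir}(40 − 4x_{Nadir} − 3x_{Kora}) − 12x_{Nadir}.
∂π/∂x_{Nadir} = 28 − 8x_{Nadir} − 3x_{Kora} = 0 ⇒ x_{Nadir} = 3.5 − 0.375x_{Kora}.
At x_{Kora} = 3: x_{Nadir} = 3.5 − 0.375·3 = 2.375.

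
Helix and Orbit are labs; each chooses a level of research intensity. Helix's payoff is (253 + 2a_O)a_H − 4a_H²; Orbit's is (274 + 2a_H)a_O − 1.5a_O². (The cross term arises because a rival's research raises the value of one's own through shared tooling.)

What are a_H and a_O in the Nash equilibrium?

65.35, 134.9

Expanding Helix's payoff: 253a_H + 2a_Oa_H − 4a_H².
∂π/∂a_H = 253 + 2a_O − 8a_H = 0, so a_H = 31.625 + 0.25a_O.
Likewise for Orbit: a_O = 274/3 + (2/3)a_H.
Solving the two reaction functions simultaneously: (1 − (0.25)(2/3))a_H = 31.625 + 0.25·(274/3), so (5/6)a_H = 1307/24 and a_H = 65.35.
Then a_O = 274/3 + (2/3)·65.35 = 134.9.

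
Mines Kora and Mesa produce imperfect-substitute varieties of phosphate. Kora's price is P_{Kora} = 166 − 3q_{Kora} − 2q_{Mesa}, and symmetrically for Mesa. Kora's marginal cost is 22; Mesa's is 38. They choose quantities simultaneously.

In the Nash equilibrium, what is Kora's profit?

1083

Mine Kora's profit: π = q_{Kora}(166 − 3q_{Kora} − 2q_{Mesa}) − 22q_{Kora}.
∂π/∂q_{Kora} = 144 − 6q_{Kora} − 2q_{Mesa} = 0 ⇒ q_{Kora} = 24 − (1/3)q_{Mesa}.
Similarly q_{Mesa} = 64/3 − (1/3)q_{Kora}.
Substituting the second reaction function into the first: q_{Kora} = 24 − (1/3)(64/3 − (1/3)q_{Kora}), which gives (8/9)q_{Kora} = 152/9 ⇒ q_{Kora} = 19.
Then q_{Mesa} = 64/3 − (1/3)·19 = 15.
P_{Kora} = 166 − 3·19 − 2·15 = 79.
Profit = (79 − 22)·19 = 1083.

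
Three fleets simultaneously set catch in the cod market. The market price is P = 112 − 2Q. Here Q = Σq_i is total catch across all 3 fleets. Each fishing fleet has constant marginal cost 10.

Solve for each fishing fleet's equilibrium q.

12.75

A representative fishing fleet's profit is π_i = q_i(112 − 2Q) − 10q_i, with Q = q_i + Σ_{j≠i} q_j.
First-order condition: 102 − 4q_i − 2Σ_{j≠i} q_j = 0.
Imposing symmetry (q_j = q for all j) turns Σ_{j≠i} q_j into 2q, so 102 = 8q and q = 12.75.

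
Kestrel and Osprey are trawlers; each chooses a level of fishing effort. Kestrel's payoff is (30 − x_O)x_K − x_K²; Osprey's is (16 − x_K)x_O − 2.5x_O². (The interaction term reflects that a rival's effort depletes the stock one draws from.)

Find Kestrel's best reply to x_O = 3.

13.5

Expanding Kestrel's payoff: 30x_K − x_Ox_K − x_K².
∂π/∂x_K = 30 − x_O − 2x_K = 0, so x_K = 15 − 0.5x_O.
At x_O = 3: x_K = 15 − 0.5·3 = 13.5.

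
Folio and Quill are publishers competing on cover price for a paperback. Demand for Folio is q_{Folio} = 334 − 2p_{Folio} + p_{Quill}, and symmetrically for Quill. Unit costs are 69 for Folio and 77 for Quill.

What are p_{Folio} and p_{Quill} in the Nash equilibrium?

158.4, 161.6

Folio's profit: π = (p_{Folio} − 69)(334 − 2p_{Folio} + p_{Quill}).
∂π/∂p_{Folio} = 472 − 4p_{Folio} + p_{Quill} = 0 ⇒ p_{Folio} = 118 + 0.25p_{Quill}.
Similarly p_{Quill} = 122 + 0.25p_{Folio}.
Substituting the second reaction function into the first: p_{Folio} = 118 + 0.25(122 + 0.25p_{Folio}), which gives 0.9375p_{Folio} = 148.5 ⇒ p_{Folio} = 158.4.
Then p_{Quill} = 122 + 0.25·158.4 = 161.6.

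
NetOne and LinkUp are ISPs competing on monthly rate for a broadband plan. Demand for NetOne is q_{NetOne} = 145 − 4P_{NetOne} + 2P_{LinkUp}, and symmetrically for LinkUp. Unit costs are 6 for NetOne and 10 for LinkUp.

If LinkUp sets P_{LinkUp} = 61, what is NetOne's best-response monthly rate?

36.375

NetOne's profit: π = (P_{NetOne} − 6)(145 − 4P_{NetOne} + 2P_{LinkUp}).
∂π/∂P_{NetOne} = 169 − 8P_{NetOne} + 2P_{LinkUp} = 0 ⇒ P_{NetOne} = 21.125 + 0.25P_{LinkUp}.
At P_{LinkUp} = 61: P_{NetOne} = 21.125 + 0.25·61 = 36.375.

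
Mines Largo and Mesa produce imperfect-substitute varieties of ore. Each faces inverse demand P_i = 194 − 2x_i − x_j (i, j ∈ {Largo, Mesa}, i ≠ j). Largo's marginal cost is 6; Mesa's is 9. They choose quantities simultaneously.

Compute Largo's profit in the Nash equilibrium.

Mine Largo's profit: π = x_{Largo}(194 − 2x_{Largo} − x_{Mesa}) − 6x_{Largo}.
∂π/∂x_{Largo} = 188 − 4x_{Largo} − x_{Mesa} = 0 ⇒ x_{Largo} = 47 − 0.25x_{Mesa}.
Similarly x_{Mesa} = 46.25 − 0.25x_{Largo}.
Plugging x_{Mesa} into Largo's best response: x_{Largo} = 47 − 0.25(46.25 − 0.25x_{Largo}) ⇒ 0.9375x_{Largo} = 35.4375, so x_{Largo} = 37.8.
Then x_{Mesa} = 46.25 − 0.25·37.8 = 36.8.
P_{Largo} = 194 − 2·37.8 − 36.8 = 81.6.
Profit = (81.6 − 6)·37.8 = 2857.68.

2857.68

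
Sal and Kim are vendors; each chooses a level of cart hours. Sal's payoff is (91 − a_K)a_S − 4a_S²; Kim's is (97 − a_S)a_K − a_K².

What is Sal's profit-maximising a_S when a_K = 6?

10.625

Expanding Sal's payoff: 91a_S − a_Ka_S − 4a_S².
∂π/∂a_S = 91 − a_K − 8a_S = 0, so a_S = 11.375 − 0.125a_K.
At a_K = 6: a_S = 11.375 − 0.125·6 = 10.625.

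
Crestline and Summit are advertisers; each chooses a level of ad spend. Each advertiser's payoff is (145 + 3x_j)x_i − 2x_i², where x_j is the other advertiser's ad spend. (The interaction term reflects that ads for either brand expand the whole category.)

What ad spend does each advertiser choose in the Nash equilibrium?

Crestline's payoff is (145 + 3x_S)x_C − 2x_C².
∂π/∂x_C = 145 + 3x_S − 4x_C = 0, so x_C = 36.25 + 0.75x_S.
The game is symmetric, so in equilibrium x_S = x_C: the reaction function gives 0.25x_C = 36.25, hence x_C = 145.

145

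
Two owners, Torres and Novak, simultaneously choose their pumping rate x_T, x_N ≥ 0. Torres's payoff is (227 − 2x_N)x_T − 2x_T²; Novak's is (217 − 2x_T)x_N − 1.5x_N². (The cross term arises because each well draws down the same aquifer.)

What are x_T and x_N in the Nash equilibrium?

Expanding Torres's payoff: 227x_T − 2x_Nx_T − 2x_T².
∂π/∂x_T = 227 − 2x_N − 4x_T = 0, so x_T = 56.75 − 0.5x_N.
Likewise for Novak: x_N = 217/3 − (2/3)x_T.
Plugging x_N into Torres's best response: x_T = 56.75 − 0.5(217/3 − (2/3)x_T) ⇒ (2/3)x_T = 247/12, so x_T = 30.875.
Then x_N = 217/3 − (2/3)·30.875 = 51.75.

30.875, 51.75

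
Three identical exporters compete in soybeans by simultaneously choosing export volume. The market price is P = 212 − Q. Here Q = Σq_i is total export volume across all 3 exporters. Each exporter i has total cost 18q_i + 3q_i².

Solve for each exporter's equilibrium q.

A representative exporter's profit is π_i = q_i(212 − Q) − 18q_i − 3q_i², with Q = q_i + Σ_{j≠i} q_j.
First-order condition: 194 − 8q_i − Σ_{j≠i} q_j = 0.
In a symmetric equilibrium every exporter chooses the same q, so Σ_{j≠i} q_j = 2q. The condition becomes 194 − 10q = 0, giving q = 194/10 = 19.4.

19.4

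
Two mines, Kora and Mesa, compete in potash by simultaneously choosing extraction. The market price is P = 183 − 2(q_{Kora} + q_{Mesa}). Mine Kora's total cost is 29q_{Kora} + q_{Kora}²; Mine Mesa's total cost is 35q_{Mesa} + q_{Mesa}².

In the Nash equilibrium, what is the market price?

107.5

Mine Kora's profit: π = q_{Kora}(183 − 2(q_{Kora} + q_{Mesa})) − 29q_{Kora} − q_{Kora}².
∂π/∂q_{Kora} = 154 − 6q_{Kora} − 2q_{Mesa} = 0, so q_{Kora} = 77/3 − (1/3)q_{Mesa}.
By the same steps for Mesa: q_{Mesa} = 74/3 − (1/3)q_{Kora}.
Substituting the second reaction function into the first: q_{Kora} = 77/3 − (1/3)(74/3 − (1/3)q_{Kora}), which gives (8/9)q_{Kora} = 157/9 ⇒ q_{Kora} = 19.625.
Then q_{Mesa} = 74/3 − (1/3)·19.625 = 18.125.
Equilibrium price: P = 183 − 2·37.75 = 107.5.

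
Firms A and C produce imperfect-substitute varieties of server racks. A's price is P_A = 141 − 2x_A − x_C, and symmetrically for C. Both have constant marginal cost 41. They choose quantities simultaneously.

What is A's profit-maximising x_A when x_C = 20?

20

Firm A's profit: π = x_A(141 − 2x_A − x_C) − 41x_A.
∂π/∂x_A = 100 − 4x_A − x_C = 0 ⇒ x_A = 25 − 0.25x_C.
At x_C = 20: x_A = 25 − 0.25·20 = 20.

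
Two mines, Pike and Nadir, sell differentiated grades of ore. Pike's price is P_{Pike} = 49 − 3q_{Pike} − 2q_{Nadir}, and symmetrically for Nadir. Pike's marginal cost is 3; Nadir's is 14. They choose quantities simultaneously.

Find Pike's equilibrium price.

22.3125

Mine Pike's profit: π = q_{Pike}(49 − 3q_{Pike} − 2q_{Nadir}) − 3q_{Pike}.
∂π/∂q_{Pike} = 46 − 6q_{Pike} − 2q_{Nadir} = 0 ⇒ q_{Pike} = 23/3 − (1/3)q_{Nadir}.
Similarly q_{Nadir} = 35/6 − (1/3)q_{Pike}.
Substituting the second reaction function into the first: q_{Pike} = 23/3 − (1/3)(35/6 − (1/3)q_{Pike}), which gives (8/9)q_{Pike} = 103/18 ⇒ q_{Pike} = 6.4375.
Then q_{Nadir} = 35/6 − (1/3)·6.4375 = 3.6875.
P_{Pike} = 49 − 3·6.4375 − 2·3.6875 = 22.3125.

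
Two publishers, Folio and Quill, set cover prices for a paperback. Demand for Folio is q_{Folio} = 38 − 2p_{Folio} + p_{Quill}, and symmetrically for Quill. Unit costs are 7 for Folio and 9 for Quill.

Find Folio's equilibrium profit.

224.72

Folio's profit: π = (p_{Folio} − 7)(38 − 2p_{Folio} + p_{Quill}).
∂π/∂p_{Folio} = 52 − 4p_{Folio} + p_{Quill} = 0 ⇒ p_{Folio} = 13 + 0.25p_{Quill}.
Similarly p_{Quill} = 14 + 0.25p_{Folio}.
Plugging p_{Quill} into Folio's best response: p_{Folio} = 13 + 0.25(14 + 0.25p_{Folio}) ⇒ 0.9375p_{Folio} = 16.5, so p_{Folio} = 17.6.
Then p_{Quill} = 14 + 0.25·17.6 = 18.4.
q_{Folio} = 38 − 2·17.6 + 18.4 = 21.2.
Profit = (17.6 − 7)·21.2 = 224.72.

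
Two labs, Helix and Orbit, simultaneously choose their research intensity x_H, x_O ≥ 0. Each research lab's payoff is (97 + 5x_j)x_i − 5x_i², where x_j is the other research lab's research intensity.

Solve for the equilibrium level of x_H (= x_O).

Helix's payoff is (97 + 5x_O)x_H − 5x_H².
∂π/∂x_H = 97 + 5x_O − 10x_H = 0, so x_H = 9.7 + 0.5x_O.
By symmetry x_O = x_H; substituting into the reaction function, 0.5x_H = 9.7 and x_H = 19.4.

19.4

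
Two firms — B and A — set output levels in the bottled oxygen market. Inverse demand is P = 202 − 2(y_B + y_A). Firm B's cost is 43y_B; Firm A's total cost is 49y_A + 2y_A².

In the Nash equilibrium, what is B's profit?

Firm B's profit: π = y_B(202 − 2(y_B + y_A)) − 43y_B.
∂π/∂y_B = 159 − 4y_B − 2y_A = 0, so y_B = 39.75 − 0.5y_A.
For A: ∂π/∂y_A = 153 − 8y_A − 2y_B = 0 ⇒ y_A = 19.125 − 0.25y_B.
Substituting the second reaction function into the first: y_B = 39.75 − 0.5(19.125 − 0.25y_B), which gives 0.875y_B = 30.1875 ⇒ y_B = 34.5.
Then y_A = 19.125 − 0.25·34.5 = 10.5.
Price P = 202 − 2·45 = 112.
B's profit: (112 − 43)·34.5 = 2380.5.

2380.5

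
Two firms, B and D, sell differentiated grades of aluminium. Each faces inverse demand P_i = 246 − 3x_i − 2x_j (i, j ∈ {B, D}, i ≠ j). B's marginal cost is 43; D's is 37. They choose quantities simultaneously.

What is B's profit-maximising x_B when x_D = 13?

29.5

Firm B's profit: π = x_B(246 − 3x_B − 2x_D) − 43x_B.
∂π/∂x_B = 203 − 6x_B − 2x_D = 0 ⇒ x_B = 203/6 − (1/3)x_D.
At x_D = 13: x_B = 203/6 − (1/3)·13 = 29.5.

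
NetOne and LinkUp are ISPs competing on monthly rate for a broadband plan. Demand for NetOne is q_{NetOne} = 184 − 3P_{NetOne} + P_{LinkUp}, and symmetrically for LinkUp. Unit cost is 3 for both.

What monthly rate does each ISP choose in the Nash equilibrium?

38.6

NetOne's profit: π = (P_{NetOne} − 3)(184 − 3P_{NetOne} + P_{LinkUp}).
∂π/∂P_{NetOne} = 193 − 6P_{NetOne} + P_{LinkUp} = 0 ⇒ P_{NetOne} = 193/6 + (1/6)P_{LinkUp}.
By symmetry P_{LinkUp} = P_{NetOne}; substituting into the reaction function, (5/6)P_{NetOne} = 193/6 and P_{NetOne} = 38.6.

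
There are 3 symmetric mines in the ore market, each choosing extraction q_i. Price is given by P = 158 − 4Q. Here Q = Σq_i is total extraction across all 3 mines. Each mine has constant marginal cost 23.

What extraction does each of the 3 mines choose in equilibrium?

A representative mine's profit is π_i = q_i(158 − 4Q) − 23q_i, with Q = q_i + Σ_{j≠i} q_j.
First-order condition: 135 − 8q_i − 4Σ_{j≠i} q_j = 0.
With identical mines, set every q_j = q: then 135 − 8q − 8q = 0, i.e. q = 135/16 = 8.4375.

8.4375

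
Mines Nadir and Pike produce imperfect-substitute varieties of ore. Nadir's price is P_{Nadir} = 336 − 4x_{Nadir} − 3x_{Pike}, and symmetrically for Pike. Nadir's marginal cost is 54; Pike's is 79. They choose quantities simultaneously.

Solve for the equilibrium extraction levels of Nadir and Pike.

Mine Nadir's profit: π = x_{Nadir}(336 − 4x_{Nadir} − 3x_{Pike}) − 54x_{Nadir}.
∂π/∂x_{Nadir} = 282 − 8x_{Nadir} − 3x_{Pike} = 0 ⇒ x_{Nadir} = 35.25 − 0.375x_{Pike}.
Similarly x_{Pike} = 32.125 − 0.375x_{Nadir}.
Plugging x_{Pike} into Nadir's best response: x_{Nadir} = 35.25 − 0.375(32.125 − 0.375x_{Nadir}) ⇒ (55/64)x_{Nadir} = 1485/64, so x_{Nadir} = 27.
Then x_{Pike} = 32.125 − 0.375·27 = 22.

27, 22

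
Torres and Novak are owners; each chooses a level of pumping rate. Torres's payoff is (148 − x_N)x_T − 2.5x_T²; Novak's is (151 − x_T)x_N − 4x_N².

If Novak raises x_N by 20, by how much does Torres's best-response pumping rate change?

-4

Expanding Torres's payoff: 148x_T − x_Nx_T − 2.5x_T².
∂π/∂x_T = 148 − x_N − 5x_T = 0, so x_T = 29.6 − 0.2x_N.
The reaction-function slope is −0.2, so a 20-unit rise in x_N moves x_T by −0.2 × 20 = −4. Torres's best response falls — the actions are strategic substitutes.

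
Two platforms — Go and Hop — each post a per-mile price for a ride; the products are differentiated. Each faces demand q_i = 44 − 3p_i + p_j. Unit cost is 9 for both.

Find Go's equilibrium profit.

81.12

Go's profit: π = (p_{Go} − 9)(44 − 3p_{Go} + p_{Hop}).
∂π/∂p_{Go} = 71 − 6p_{Go} + p_{Hop} = 0 ⇒ p_{Go} = 71/6 + (1/6)p_{Hop}.
Setting p_{Go} = p_{Hop} in the reaction function: p_{Go} = 71/6 + (1/6)p_{Go}, so p_{Go} = (71/6) / (5/6) = 14.2.
q_{Go} = 44 − 3·14.2 + 14.2 = 15.6.
Profit = (14.2 − 9)·15.6 = 81.12.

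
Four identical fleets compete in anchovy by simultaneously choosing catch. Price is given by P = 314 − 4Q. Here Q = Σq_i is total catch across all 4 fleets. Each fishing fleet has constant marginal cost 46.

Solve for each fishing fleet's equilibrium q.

13.4

A representative fishing fleet's profit is π_i = q_i(314 − 4Q) − 46q_i, with Q = q_i + Σ_{j≠i} q_j.
First-order condition: 268 − 8q_i − 4Σ_{j≠i} q_j = 0.
In a symmetric equilibrium every fishing fleet chooses the same q, so Σ_{j≠i} q_j = 3q. The condition becomes 268 − 20q = 0, giving q = 268/20 = 13.4.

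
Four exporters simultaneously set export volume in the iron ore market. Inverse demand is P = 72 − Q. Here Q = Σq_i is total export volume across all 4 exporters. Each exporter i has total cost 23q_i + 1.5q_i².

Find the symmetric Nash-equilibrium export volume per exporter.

6.125

A representative exporter's profit is π_i = q_i(72 − Q) − 23q_i − 1.5q_i², with Q = q_i + Σ_{j≠i} q_j.
First-order condition: 49 − 5q_i − Σ_{j≠i} q_j = 0.
In a symmetric equilibrium every exporter chooses the same q, so Σ_{j≠i} q_j = 3q. The condition becomes 49 − 8q = 0, giving q = 49/8 = 6.125.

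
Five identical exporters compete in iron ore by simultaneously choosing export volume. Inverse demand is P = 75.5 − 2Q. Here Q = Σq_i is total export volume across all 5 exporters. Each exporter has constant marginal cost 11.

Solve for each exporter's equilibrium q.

5.375

A representative exporter's profit is π_i = q_i(75.5 − 2Q) − 11q_i, with Q = q_i + Σ_{j≠i} q_j.
First-order condition: 64.5 − 4q_i − 2Σ_{j≠i} q_j = 0.
Imposing symmetry (q_j = q for all j) turns Σ_{j≠i} q_j into 4q, so 64.5 = 12q and q = 5.375.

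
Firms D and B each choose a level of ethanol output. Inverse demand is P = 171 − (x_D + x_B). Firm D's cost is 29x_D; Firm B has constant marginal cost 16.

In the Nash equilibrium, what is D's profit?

1849

Firm D's profit: π = x_D(171 − (x_D + x_B)) − 29x_D.
∂π/∂x_D = 142 − 2x_D − x_B = 0, so x_D = 71 − 0.5x_B.
By the same steps for B: x_B = 77.5 − 0.5x_D.
Plugging x_B into D's best response: x_D = 71 − 0.5(77.5 − 0.5x_D) ⇒ 0.75x_D = 32.25, so x_D = 43.
Then x_B = 77.5 − 0.5·43 = 56.
Price P = 171 − 99 = 72.
D's profit: (72 − 29)·43 = 1849.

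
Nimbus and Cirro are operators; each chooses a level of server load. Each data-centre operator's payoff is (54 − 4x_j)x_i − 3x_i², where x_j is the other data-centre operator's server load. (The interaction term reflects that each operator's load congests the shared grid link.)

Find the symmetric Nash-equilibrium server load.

Nimbus's payoff is (54 − 4x_C)x_N − 3x_N².
∂π/∂x_N = 54 − 4x_C − 6x_N = 0, so x_N = 9 − (2/3)x_C.
Setting x_N = x_C in the reaction function: x_N = 9 − (2/3)x_N, so x_N = 9 / (5/3) = 5.4.

5.4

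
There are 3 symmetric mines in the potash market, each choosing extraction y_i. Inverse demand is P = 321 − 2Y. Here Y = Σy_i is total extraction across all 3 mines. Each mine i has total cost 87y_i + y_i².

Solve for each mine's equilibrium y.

A representative mine's profit is π_i = y_i(321 − 2Y) − 87y_i − y_i², with Y = y_i + Σ_{j≠i} y_j.
First-order condition: 234 − 6y_i − 2Σ_{j≠i} y_j = 0.
With identical mines, set every y_j = y: then 234 − 6y − 4y = 0, i.e. y = 234/10 = 23.4.

23.4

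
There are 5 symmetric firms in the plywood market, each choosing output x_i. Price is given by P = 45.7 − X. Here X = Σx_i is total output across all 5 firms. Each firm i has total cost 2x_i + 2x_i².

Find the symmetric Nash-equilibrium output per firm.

4.37

A representative firm's profit is π_i = x_i(45.7 − X) − 2x_i − 2x_i², with X = x_i + Σ_{j≠i} x_j.
First-order condition: 43.7 − 6x_i − Σ_{j≠i} x_j = 0.
In a symmetric equilibrium every firm chooses the same x, so Σ_{j≠i} x_j = 4x. The condition becomes 43.7 − 10x = 0, giving x = 43.7/10 = 4.37.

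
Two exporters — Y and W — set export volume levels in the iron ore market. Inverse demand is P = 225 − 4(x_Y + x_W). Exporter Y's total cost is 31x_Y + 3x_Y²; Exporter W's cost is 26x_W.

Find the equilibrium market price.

109.75

Exporter Y's profit: π = x_Y(225 − 4(x_Y + x_W)) − 31x_Y − 3x_Y².
∂π/∂x_Y = 194 − 14x_Y − 4x_W = 0, so x_Y = 97/7 − (2/7)x_W.
For W: ∂π/∂x_W = 199 − 8x_W − 4x_Y = 0 ⇒ x_W = 24.875 − 0.5x_Y.
Solving the two reaction functions simultaneously: (1 − (−2/7)(−0.5))x_Y = 97/7 − (2/7)·24.875, so (6/7)x_Y = 6.75 and x_Y = 7.875.
Then x_W = 24.875 − 0.5·7.875 = 20.9375.
Equilibrium price: P = 225 − 4·28.8125 = 109.75.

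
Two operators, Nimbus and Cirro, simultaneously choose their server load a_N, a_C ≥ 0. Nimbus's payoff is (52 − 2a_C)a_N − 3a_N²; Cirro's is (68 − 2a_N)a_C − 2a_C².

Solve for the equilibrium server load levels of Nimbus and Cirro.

3.6, 15.2

Expanding Nimbus's payoff: 52a_N − 2a_Ca_N − 3a_N².
∂π/∂a_N = 52 − 2a_C − 6a_N = 0, so a_N = 26/3 − (1/3)a_C.
Likewise for Cirro: a_C = 17 − 0.5a_N.
Solving the two reaction functions simultaneously: (1 − (−1/3)(−0.5))a_N = 26/3 − (1/3)·17, so (5/6)a_N = 3 and a_N = 3.6.
Then a_C = 17 − 0.5·3.6 = 15.2.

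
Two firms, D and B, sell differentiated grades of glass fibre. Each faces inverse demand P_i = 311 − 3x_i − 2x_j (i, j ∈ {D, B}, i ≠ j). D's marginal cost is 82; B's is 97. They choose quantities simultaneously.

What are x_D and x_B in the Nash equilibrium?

Firm D's profit: π = x_D(311 − 3x_D − 2x_B) − 82x_D.
∂π/∂x_D = 229 − 6x_D − 2x_B = 0 ⇒ x_D = 229/6 − (1/3)x_B.
Similarly x_B = 107/3 − (1/3)x_D.
Solving the two reaction functions simultaneously: (1 − (−1/3)(−1/3))x_D = 229/6 − (1/3)·(107/3), so (8/9)x_D = 473/18 and x_D = 29.5625.
Then x_B = 107/3 − (1/3)·29.5625 = 25.8125.

29.5625, 25.8125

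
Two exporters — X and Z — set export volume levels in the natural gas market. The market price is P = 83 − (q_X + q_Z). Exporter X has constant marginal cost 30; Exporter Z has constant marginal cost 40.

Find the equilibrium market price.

51

Exporter X's profit: π = q_X(83 − (q_X + q_Z)) − 30q_X.
∂π/∂q_X = 53 − 2q_X − q_Z = 0, so q_X = 26.5 − 0.5q_Z.
By the same steps for Z: q_Z = 21.5 − 0.5q_X.
Solving the two reaction functions simultaneously: (1 − (−0.5)(−0.5))q_X = 26.5 − 0.5·21.5, so 0.75q_X = 15.75 and q_X = 21.
Then q_Z = 21.5 − 0.5·21 = 11.
Equilibrium price: P = 83 − 32 = 51.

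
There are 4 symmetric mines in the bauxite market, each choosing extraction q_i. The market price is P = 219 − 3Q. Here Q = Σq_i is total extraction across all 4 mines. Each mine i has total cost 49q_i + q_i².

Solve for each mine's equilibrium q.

A representative mine's profit is π_i = q_i(219 − 3Q) − 49q_i − q_i², with Q = q_i + Σ_{j≠i} q_j.
First-order condition: 170 − 8q_i − 3Σ_{j≠i} q_j = 0.
Imposing symmetry (q_j = q for all j) turns Σ_{j≠i} q_j into 3q, so 170 = 17q and q = 10.

10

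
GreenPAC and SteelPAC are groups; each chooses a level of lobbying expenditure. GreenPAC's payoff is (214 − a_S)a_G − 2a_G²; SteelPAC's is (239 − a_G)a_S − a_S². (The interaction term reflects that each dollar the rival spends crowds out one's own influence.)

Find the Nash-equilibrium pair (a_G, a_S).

Expanding GreenPAC's payoff: 214a_G − a_Sa_G − 2a_G².
∂π/∂a_G = 214 − a_S − 4a_G = 0, so a_G = 53.5 − 0.25a_S.
Likewise for SteelPAC: a_S = 119.5 − 0.5a_G.
Solving the two reaction functions simultaneously: (1 − (−0.25)(−0.5))a_G = 53.5 − 0.25·119.5, so 0.875a_G = 23.625 and a_G = 27.
Then a_S = 119.5 − 0.5·27 = 106.

27, 106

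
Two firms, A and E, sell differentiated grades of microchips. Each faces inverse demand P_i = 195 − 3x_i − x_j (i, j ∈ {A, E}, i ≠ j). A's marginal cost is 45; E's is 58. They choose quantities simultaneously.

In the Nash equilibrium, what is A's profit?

1425.72

Firm A's profit: π = x_A(195 − 3x_A − x_E) − 45x_A.
∂π/∂x_A = 150 − 6x_A − x_E = 0 ⇒ x_A = 25 − (1/6)x_E.
Similarly x_E = 137/6 − (1/6)x_A.
Plugging x_E into A's best response: x_A = 25 − (1/6)(137/6 − (1/6)x_A) ⇒ (35/36)x_A = 763/36, so x_A = 21.8.
Then x_E = 137/6 − (1/6)·21.8 = 19.2.
P_A = 195 − 3·21.8 − 19.2 = 110.4.
Profit = (110.4 − 45)·21.8 = 1425.72.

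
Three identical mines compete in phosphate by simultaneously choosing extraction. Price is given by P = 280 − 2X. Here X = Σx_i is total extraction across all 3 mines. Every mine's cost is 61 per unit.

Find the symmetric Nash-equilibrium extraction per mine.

27.375

A representative mine's profit is π_i = x_i(280 − 2X) − 61x_i, with X = x_i + Σ_{j≠i} x_j.
First-order condition: 219 − 4x_i − 2Σ_{j≠i} x_j = 0.
With identical mines, set every x_j = x: then 219 − 4x − 4x = 0, i.e. x = 219/8 = 27.375.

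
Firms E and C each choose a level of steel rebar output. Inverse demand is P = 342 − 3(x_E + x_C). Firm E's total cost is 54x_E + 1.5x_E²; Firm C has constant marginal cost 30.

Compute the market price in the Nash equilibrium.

Firm E's profit: π = x_E(342 − 3(x_E + x_C)) − 54x_E − 1.5x_E².
∂π/∂x_E = 288 − 9x_E − 3x_C = 0, so x_E = 32 − (1/3)x_C.
For C: ∂π/∂x_C = 312 − 6x_C − 3x_E = 0 ⇒ x_C = 52 − 0.5x_E.
Substituting the second reaction function into the first: x_E = 32 − (1/3)(52 − 0.5x_E), which gives (5/6)x_E = 44/3 ⇒ x_E = 17.6.
Then x_C = 52 − 0.5·17.6 = 43.2.
Equilibrium price: P = 342 − 3·60.8 = 159.6.

159.6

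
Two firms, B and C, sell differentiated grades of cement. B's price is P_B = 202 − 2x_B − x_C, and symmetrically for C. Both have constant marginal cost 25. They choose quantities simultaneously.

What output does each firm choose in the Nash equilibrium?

35.4

Firm B's profit: π = x_B(202 − 2x_B − x_C) − 25x_B.
∂π/∂x_B = 177 − 4x_B − x_C = 0 ⇒ x_B = 44.25 − 0.25x_C.
By symmetry x_C = x_B; substituting into the reaction function, 1.25x_B = 44.25 and x_B = 35.4.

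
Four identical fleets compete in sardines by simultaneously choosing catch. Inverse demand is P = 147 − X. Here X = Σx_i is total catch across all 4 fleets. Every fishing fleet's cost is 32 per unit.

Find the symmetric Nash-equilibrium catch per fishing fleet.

A representative fishing fleet's profit is π_i = x_i(147 − X) − 32x_i, with X = x_i + Σ_{j≠i} x_j.
First-order condition: 115 − 2x_i − Σ_{j≠i} x_j = 0.
Imposing symmetry (x_j = x for all j) turns Σ_{j≠i} x_j into 3x, so 115 = 5x and x = 23.

23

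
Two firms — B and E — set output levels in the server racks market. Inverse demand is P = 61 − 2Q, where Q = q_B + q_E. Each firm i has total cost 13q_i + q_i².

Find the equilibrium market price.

Firm B's profit: π = q_B(61 − 2(q_B + q_E)) − 13q_B − q_B².
∂π/∂q_B = 48 − 6q_B − 2q_E = 0, so q_B = 8 − (1/3)q_E.
By symmetry q_E = q_B; substituting into the reaction function, (4/3)q_B = 8 and q_B = 6.
Equilibrium price: P = 61 − 2·12 = 37.

37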